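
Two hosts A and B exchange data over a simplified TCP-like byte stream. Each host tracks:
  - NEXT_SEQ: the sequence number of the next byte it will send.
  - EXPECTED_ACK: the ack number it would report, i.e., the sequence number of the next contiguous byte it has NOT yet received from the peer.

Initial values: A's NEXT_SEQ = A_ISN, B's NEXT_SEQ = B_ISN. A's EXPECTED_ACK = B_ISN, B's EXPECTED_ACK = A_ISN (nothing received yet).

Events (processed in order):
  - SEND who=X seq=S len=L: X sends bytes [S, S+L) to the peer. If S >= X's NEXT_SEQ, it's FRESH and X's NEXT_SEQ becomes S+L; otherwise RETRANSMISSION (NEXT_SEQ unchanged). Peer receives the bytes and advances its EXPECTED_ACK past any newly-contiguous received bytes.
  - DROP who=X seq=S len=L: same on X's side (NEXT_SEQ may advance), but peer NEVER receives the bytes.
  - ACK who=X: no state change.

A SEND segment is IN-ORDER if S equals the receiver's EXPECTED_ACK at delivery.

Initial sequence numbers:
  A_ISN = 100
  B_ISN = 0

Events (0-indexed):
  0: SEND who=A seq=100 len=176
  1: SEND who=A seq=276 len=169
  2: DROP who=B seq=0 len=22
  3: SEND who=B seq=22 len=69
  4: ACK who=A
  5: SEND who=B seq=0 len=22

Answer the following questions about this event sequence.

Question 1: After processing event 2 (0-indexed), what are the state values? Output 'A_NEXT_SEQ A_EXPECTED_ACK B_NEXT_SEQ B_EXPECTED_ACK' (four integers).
After event 0: A_seq=276 A_ack=0 B_seq=0 B_ack=276
After event 1: A_seq=445 A_ack=0 B_seq=0 B_ack=445
After event 2: A_seq=445 A_ack=0 B_seq=22 B_ack=445

445 0 22 445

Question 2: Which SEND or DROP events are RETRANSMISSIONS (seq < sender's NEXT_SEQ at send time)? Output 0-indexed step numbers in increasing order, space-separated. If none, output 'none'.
Step 0: SEND seq=100 -> fresh
Step 1: SEND seq=276 -> fresh
Step 2: DROP seq=0 -> fresh
Step 3: SEND seq=22 -> fresh
Step 5: SEND seq=0 -> retransmit

Answer: 5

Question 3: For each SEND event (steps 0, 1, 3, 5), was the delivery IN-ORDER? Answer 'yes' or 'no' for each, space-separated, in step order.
Step 0: SEND seq=100 -> in-order
Step 1: SEND seq=276 -> in-order
Step 3: SEND seq=22 -> out-of-order
Step 5: SEND seq=0 -> in-order

Answer: yes yes no yes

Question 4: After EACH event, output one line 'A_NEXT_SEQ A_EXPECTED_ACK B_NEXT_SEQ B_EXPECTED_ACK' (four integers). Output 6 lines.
276 0 0 276
445 0 0 445
445 0 22 445
445 0 91 445
445 0 91 445
445 91 91 445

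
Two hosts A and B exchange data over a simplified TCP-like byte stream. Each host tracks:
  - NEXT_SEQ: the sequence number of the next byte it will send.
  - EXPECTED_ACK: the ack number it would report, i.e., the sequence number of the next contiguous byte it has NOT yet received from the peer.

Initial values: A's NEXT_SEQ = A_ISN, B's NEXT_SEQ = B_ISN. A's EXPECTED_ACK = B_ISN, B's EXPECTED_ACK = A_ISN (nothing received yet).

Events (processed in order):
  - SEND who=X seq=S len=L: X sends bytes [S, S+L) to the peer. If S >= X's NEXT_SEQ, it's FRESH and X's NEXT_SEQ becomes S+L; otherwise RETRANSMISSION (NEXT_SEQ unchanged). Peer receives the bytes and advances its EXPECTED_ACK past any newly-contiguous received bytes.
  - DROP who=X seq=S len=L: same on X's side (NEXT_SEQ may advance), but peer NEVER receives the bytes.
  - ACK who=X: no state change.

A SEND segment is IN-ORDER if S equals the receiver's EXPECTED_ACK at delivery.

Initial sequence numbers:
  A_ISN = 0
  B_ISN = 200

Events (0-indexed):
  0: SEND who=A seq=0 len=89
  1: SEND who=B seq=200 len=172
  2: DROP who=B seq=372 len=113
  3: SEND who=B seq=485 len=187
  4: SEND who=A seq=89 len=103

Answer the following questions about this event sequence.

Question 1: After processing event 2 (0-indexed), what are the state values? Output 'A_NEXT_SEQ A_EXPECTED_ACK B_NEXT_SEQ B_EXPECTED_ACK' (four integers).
After event 0: A_seq=89 A_ack=200 B_seq=200 B_ack=89
After event 1: A_seq=89 A_ack=372 B_seq=372 B_ack=89
After event 2: A_seq=89 A_ack=372 B_seq=485 B_ack=89

89 372 485 89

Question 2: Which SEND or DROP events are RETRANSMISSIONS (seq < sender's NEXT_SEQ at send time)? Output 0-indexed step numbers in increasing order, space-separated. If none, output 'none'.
Step 0: SEND seq=0 -> fresh
Step 1: SEND seq=200 -> fresh
Step 2: DROP seq=372 -> fresh
Step 3: SEND seq=485 -> fresh
Step 4: SEND seq=89 -> fresh

Answer: none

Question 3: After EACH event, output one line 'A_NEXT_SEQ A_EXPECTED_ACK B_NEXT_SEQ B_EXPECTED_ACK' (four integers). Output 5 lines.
89 200 200 89
89 372 372 89
89 372 485 89
89 372 672 89
192 372 672 192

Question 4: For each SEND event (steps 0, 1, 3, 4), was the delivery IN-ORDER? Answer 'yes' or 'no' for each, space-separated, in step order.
Step 0: SEND seq=0 -> in-order
Step 1: SEND seq=200 -> in-order
Step 3: SEND seq=485 -> out-of-order
Step 4: SEND seq=89 -> in-order

Answer: yes yes no yes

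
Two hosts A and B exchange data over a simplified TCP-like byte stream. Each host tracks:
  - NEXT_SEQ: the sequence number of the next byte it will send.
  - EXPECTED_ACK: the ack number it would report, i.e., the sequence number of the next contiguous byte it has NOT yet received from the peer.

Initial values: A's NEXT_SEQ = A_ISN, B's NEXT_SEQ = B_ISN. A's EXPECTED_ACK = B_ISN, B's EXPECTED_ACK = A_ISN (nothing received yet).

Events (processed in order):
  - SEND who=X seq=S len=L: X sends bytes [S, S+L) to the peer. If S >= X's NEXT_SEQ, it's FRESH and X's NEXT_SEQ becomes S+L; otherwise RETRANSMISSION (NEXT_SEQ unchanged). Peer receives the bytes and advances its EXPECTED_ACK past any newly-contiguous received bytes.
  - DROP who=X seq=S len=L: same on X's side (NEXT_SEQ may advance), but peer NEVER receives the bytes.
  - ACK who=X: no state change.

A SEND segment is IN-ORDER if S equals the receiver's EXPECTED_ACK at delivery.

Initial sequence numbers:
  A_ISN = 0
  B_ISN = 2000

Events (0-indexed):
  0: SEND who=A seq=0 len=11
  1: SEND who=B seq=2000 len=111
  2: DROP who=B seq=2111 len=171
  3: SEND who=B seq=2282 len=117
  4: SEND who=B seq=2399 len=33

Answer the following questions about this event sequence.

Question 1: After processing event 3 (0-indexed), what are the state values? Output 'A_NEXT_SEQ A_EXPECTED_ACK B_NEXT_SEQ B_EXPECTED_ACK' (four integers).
After event 0: A_seq=11 A_ack=2000 B_seq=2000 B_ack=11
After event 1: A_seq=11 A_ack=2111 B_seq=2111 B_ack=11
After event 2: A_seq=11 A_ack=2111 B_seq=2282 B_ack=11
After event 3: A_seq=11 A_ack=2111 B_seq=2399 B_ack=11

11 2111 2399 11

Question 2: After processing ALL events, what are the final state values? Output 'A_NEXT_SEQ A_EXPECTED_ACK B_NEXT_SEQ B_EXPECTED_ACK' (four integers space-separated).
After event 0: A_seq=11 A_ack=2000 B_seq=2000 B_ack=11
After event 1: A_seq=11 A_ack=2111 B_seq=2111 B_ack=11
After event 2: A_seq=11 A_ack=2111 B_seq=2282 B_ack=11
After event 3: A_seq=11 A_ack=2111 B_seq=2399 B_ack=11
After event 4: A_seq=11 A_ack=2111 B_seq=2432 B_ack=11

Answer: 11 2111 2432 11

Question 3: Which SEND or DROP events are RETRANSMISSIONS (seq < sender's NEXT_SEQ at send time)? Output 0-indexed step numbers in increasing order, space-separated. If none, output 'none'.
Answer: none

Derivation:
Step 0: SEND seq=0 -> fresh
Step 1: SEND seq=2000 -> fresh
Step 2: DROP seq=2111 -> fresh
Step 3: SEND seq=2282 -> fresh
Step 4: SEND seq=2399 -> fresh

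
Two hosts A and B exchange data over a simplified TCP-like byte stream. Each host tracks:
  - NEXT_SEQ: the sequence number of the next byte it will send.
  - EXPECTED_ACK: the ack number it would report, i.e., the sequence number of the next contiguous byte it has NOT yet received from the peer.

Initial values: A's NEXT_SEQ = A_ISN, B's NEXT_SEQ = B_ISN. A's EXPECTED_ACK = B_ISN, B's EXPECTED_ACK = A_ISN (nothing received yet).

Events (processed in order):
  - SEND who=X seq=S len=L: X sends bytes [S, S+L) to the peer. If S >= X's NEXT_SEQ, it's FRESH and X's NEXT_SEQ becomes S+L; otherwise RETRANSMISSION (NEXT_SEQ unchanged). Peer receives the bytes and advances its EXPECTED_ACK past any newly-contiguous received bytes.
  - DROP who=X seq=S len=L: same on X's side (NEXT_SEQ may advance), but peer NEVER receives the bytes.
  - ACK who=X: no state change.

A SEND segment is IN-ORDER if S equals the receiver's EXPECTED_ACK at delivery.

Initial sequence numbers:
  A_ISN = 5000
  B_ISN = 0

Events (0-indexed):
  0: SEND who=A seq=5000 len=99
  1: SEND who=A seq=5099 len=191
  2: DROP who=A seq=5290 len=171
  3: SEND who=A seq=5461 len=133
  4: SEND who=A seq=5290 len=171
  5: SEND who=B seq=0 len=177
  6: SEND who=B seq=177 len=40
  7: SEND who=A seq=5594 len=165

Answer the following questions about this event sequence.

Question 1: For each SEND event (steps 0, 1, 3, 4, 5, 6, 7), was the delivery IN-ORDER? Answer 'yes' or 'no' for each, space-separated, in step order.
Answer: yes yes no yes yes yes yes

Derivation:
Step 0: SEND seq=5000 -> in-order
Step 1: SEND seq=5099 -> in-order
Step 3: SEND seq=5461 -> out-of-order
Step 4: SEND seq=5290 -> in-order
Step 5: SEND seq=0 -> in-order
Step 6: SEND seq=177 -> in-order
Step 7: SEND seq=5594 -> in-order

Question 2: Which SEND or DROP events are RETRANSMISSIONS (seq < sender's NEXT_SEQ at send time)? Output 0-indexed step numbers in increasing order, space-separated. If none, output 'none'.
Step 0: SEND seq=5000 -> fresh
Step 1: SEND seq=5099 -> fresh
Step 2: DROP seq=5290 -> fresh
Step 3: SEND seq=5461 -> fresh
Step 4: SEND seq=5290 -> retransmit
Step 5: SEND seq=0 -> fresh
Step 6: SEND seq=177 -> fresh
Step 7: SEND seq=5594 -> fresh

Answer: 4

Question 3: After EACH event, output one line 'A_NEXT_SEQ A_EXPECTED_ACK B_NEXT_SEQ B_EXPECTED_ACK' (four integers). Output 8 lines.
5099 0 0 5099
5290 0 0 5290
5461 0 0 5290
5594 0 0 5290
5594 0 0 5594
5594 177 177 5594
5594 217 217 5594
5759 217 217 5759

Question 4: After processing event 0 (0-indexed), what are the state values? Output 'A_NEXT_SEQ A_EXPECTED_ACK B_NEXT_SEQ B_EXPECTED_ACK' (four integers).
After event 0: A_seq=5099 A_ack=0 B_seq=0 B_ack=5099

5099 0 0 5099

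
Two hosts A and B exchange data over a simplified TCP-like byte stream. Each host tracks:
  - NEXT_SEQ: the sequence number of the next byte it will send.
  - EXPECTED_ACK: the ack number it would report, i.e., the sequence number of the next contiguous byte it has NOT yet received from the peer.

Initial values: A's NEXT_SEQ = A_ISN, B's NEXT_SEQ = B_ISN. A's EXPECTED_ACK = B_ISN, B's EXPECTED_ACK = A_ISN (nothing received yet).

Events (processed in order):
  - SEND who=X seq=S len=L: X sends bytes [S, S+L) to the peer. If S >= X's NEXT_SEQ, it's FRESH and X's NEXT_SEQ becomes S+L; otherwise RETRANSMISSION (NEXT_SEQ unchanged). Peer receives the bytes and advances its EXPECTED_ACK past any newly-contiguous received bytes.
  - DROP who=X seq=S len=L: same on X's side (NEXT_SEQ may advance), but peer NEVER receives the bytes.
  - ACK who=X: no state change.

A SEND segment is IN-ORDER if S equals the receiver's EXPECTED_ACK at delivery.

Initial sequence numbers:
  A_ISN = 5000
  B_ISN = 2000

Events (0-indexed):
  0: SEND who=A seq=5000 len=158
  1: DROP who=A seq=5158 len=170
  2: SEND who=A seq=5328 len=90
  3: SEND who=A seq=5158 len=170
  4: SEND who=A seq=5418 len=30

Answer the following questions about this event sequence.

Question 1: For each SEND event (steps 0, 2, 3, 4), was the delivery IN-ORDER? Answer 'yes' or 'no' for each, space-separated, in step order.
Step 0: SEND seq=5000 -> in-order
Step 2: SEND seq=5328 -> out-of-order
Step 3: SEND seq=5158 -> in-order
Step 4: SEND seq=5418 -> in-order

Answer: yes no yes yes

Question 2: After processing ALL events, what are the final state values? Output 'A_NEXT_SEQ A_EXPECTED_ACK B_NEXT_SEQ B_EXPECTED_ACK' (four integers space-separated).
After event 0: A_seq=5158 A_ack=2000 B_seq=2000 B_ack=5158
After event 1: A_seq=5328 A_ack=2000 B_seq=2000 B_ack=5158
After event 2: A_seq=5418 A_ack=2000 B_seq=2000 B_ack=5158
After event 3: A_seq=5418 A_ack=2000 B_seq=2000 B_ack=5418
After event 4: A_seq=5448 A_ack=2000 B_seq=2000 B_ack=5448

Answer: 5448 2000 2000 5448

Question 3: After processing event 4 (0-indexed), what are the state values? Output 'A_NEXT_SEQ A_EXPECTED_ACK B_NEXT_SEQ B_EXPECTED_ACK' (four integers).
After event 0: A_seq=5158 A_ack=2000 B_seq=2000 B_ack=5158
After event 1: A_seq=5328 A_ack=2000 B_seq=2000 B_ack=5158
After event 2: A_seq=5418 A_ack=2000 B_seq=2000 B_ack=5158
After event 3: A_seq=5418 A_ack=2000 B_seq=2000 B_ack=5418
After event 4: A_seq=5448 A_ack=2000 B_seq=2000 B_ack=5448

5448 2000 2000 5448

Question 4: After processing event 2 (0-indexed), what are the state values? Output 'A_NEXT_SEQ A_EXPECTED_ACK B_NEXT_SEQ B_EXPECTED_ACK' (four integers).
After event 0: A_seq=5158 A_ack=2000 B_seq=2000 B_ack=5158
After event 1: A_seq=5328 A_ack=2000 B_seq=2000 B_ack=5158
After event 2: A_seq=5418 A_ack=2000 B_seq=2000 B_ack=5158

5418 2000 2000 5158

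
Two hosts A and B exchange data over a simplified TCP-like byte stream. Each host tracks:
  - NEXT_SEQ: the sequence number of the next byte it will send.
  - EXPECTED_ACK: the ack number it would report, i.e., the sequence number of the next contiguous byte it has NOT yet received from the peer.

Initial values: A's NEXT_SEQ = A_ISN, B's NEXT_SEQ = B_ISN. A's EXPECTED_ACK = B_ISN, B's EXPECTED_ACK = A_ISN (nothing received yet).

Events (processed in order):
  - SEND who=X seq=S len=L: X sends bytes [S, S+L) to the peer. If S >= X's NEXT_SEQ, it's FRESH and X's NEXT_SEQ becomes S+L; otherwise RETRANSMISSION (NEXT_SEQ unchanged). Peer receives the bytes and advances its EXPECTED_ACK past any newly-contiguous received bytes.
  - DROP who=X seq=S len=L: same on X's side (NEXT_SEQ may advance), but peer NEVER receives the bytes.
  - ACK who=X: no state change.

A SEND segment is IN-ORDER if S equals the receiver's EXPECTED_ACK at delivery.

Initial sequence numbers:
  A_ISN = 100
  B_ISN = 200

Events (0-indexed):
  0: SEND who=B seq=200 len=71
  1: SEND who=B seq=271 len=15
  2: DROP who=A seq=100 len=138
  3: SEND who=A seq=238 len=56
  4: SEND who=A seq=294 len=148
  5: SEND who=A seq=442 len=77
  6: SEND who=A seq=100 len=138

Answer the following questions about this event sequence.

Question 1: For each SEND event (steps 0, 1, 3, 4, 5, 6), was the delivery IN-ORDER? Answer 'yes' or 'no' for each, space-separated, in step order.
Answer: yes yes no no no yes

Derivation:
Step 0: SEND seq=200 -> in-order
Step 1: SEND seq=271 -> in-order
Step 3: SEND seq=238 -> out-of-order
Step 4: SEND seq=294 -> out-of-order
Step 5: SEND seq=442 -> out-of-order
Step 6: SEND seq=100 -> in-order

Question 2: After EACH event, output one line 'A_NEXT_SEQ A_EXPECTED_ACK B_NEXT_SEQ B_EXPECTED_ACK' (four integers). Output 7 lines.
100 271 271 100
100 286 286 100
238 286 286 100
294 286 286 100
442 286 286 100
519 286 286 100
519 286 286 519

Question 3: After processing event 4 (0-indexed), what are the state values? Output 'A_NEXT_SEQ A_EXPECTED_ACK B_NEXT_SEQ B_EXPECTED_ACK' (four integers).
After event 0: A_seq=100 A_ack=271 B_seq=271 B_ack=100
After event 1: A_seq=100 A_ack=286 B_seq=286 B_ack=100
After event 2: A_seq=238 A_ack=286 B_seq=286 B_ack=100
After event 3: A_seq=294 A_ack=286 B_seq=286 B_ack=100
After event 4: A_seq=442 A_ack=286 B_seq=286 B_ack=100

442 286 286 100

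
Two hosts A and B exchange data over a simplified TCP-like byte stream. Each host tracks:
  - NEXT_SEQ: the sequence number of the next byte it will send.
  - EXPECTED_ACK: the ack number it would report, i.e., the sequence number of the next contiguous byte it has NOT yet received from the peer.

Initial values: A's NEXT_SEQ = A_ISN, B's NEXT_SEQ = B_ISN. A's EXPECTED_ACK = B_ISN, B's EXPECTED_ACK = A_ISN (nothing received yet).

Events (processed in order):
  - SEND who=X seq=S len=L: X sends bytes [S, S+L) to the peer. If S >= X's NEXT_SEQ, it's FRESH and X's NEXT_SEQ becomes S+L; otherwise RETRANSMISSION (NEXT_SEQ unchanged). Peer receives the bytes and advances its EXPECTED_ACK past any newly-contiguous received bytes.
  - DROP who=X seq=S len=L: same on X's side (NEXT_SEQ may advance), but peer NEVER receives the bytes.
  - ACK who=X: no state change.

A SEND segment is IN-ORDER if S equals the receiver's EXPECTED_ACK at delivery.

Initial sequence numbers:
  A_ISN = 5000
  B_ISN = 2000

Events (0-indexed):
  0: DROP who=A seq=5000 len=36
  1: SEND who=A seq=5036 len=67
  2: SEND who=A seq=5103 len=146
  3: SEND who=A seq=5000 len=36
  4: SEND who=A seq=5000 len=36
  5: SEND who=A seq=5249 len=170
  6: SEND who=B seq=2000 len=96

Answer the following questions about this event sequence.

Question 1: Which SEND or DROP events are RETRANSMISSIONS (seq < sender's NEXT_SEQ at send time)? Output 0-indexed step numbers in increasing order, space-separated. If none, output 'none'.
Step 0: DROP seq=5000 -> fresh
Step 1: SEND seq=5036 -> fresh
Step 2: SEND seq=5103 -> fresh
Step 3: SEND seq=5000 -> retransmit
Step 4: SEND seq=5000 -> retransmit
Step 5: SEND seq=5249 -> fresh
Step 6: SEND seq=2000 -> fresh

Answer: 3 4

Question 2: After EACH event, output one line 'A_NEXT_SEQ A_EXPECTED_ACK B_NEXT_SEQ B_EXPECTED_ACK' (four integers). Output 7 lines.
5036 2000 2000 5000
5103 2000 2000 5000
5249 2000 2000 5000
5249 2000 2000 5249
5249 2000 2000 5249
5419 2000 2000 5419
5419 2096 2096 5419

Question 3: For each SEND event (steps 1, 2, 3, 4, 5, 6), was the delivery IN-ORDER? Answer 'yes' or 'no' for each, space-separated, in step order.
Answer: no no yes no yes yes

Derivation:
Step 1: SEND seq=5036 -> out-of-order
Step 2: SEND seq=5103 -> out-of-order
Step 3: SEND seq=5000 -> in-order
Step 4: SEND seq=5000 -> out-of-order
Step 5: SEND seq=5249 -> in-order
Step 6: SEND seq=2000 -> in-order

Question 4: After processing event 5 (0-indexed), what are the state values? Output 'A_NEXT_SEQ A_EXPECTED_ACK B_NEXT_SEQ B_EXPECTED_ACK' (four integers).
After event 0: A_seq=5036 A_ack=2000 B_seq=2000 B_ack=5000
After event 1: A_seq=5103 A_ack=2000 B_seq=2000 B_ack=5000
After event 2: A_seq=5249 A_ack=2000 B_seq=2000 B_ack=5000
After event 3: A_seq=5249 A_ack=2000 B_seq=2000 B_ack=5249
After event 4: A_seq=5249 A_ack=2000 B_seq=2000 B_ack=5249
After event 5: A_seq=5419 A_ack=2000 B_seq=2000 B_ack=5419

5419 2000 2000 5419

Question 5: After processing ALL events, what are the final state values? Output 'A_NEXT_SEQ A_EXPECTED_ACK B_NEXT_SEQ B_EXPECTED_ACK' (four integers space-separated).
Answer: 5419 2096 2096 5419

Derivation:
After event 0: A_seq=5036 A_ack=2000 B_seq=2000 B_ack=5000
After event 1: A_seq=5103 A_ack=2000 B_seq=2000 B_ack=5000
After event 2: A_seq=5249 A_ack=2000 B_seq=2000 B_ack=5000
After event 3: A_seq=5249 A_ack=2000 B_seq=2000 B_ack=5249
After event 4: A_seq=5249 A_ack=2000 B_seq=2000 B_ack=5249
After event 5: A_seq=5419 A_ack=2000 B_seq=2000 B_ack=5419
After event 6: A_seq=5419 A_ack=2096 B_seq=2096 B_ack=5419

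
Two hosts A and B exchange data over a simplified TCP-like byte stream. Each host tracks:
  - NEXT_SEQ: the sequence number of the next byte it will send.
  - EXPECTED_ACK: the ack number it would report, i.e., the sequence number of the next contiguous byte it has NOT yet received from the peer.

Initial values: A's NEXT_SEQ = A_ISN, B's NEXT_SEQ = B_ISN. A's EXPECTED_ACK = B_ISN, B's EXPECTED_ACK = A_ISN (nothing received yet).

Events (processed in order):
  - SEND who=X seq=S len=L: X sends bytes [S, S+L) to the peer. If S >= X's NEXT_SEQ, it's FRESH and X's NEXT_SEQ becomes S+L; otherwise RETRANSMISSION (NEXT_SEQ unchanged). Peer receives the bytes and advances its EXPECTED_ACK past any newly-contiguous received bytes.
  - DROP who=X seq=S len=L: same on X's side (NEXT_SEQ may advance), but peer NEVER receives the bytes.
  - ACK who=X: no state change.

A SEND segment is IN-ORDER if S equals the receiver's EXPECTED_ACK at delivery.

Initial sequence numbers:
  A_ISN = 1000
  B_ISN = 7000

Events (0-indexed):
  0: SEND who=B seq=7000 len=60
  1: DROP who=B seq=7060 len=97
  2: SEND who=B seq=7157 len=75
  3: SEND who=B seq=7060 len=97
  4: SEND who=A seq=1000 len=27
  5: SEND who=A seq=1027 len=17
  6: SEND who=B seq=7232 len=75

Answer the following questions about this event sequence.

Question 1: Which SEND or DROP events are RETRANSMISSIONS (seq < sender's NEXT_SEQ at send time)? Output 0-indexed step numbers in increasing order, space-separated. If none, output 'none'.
Step 0: SEND seq=7000 -> fresh
Step 1: DROP seq=7060 -> fresh
Step 2: SEND seq=7157 -> fresh
Step 3: SEND seq=7060 -> retransmit
Step 4: SEND seq=1000 -> fresh
Step 5: SEND seq=1027 -> fresh
Step 6: SEND seq=7232 -> fresh

Answer: 3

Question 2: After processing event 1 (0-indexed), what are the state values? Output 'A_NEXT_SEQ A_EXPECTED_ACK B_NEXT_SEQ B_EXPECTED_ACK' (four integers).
After event 0: A_seq=1000 A_ack=7060 B_seq=7060 B_ack=1000
After event 1: A_seq=1000 A_ack=7060 B_seq=7157 B_ack=1000

1000 7060 7157 1000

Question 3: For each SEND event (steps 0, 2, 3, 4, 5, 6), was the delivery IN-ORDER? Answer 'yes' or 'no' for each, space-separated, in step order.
Step 0: SEND seq=7000 -> in-order
Step 2: SEND seq=7157 -> out-of-order
Step 3: SEND seq=7060 -> in-order
Step 4: SEND seq=1000 -> in-order
Step 5: SEND seq=1027 -> in-order
Step 6: SEND seq=7232 -> in-order

Answer: yes no yes yes yes yes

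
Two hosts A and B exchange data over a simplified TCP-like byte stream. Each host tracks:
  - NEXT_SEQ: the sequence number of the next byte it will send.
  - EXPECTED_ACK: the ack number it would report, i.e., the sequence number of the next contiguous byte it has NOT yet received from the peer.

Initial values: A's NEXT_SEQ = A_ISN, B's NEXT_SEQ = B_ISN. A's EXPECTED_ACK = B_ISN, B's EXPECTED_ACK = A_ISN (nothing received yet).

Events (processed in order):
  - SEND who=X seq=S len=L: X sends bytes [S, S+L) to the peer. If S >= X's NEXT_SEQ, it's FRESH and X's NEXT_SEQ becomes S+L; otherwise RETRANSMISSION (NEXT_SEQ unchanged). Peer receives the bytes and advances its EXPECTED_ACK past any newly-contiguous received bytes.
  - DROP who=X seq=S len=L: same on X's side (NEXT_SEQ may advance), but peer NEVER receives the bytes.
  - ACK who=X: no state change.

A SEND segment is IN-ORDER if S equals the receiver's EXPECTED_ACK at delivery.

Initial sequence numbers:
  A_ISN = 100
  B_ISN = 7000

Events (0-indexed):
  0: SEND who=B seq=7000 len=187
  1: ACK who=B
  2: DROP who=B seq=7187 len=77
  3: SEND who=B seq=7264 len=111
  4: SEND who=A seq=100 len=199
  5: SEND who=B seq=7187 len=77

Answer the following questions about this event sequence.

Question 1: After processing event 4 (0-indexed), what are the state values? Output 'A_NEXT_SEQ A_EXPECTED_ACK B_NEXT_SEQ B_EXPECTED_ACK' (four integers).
After event 0: A_seq=100 A_ack=7187 B_seq=7187 B_ack=100
After event 1: A_seq=100 A_ack=7187 B_seq=7187 B_ack=100
After event 2: A_seq=100 A_ack=7187 B_seq=7264 B_ack=100
After event 3: A_seq=100 A_ack=7187 B_seq=7375 B_ack=100
After event 4: A_seq=299 A_ack=7187 B_seq=7375 B_ack=299

299 7187 7375 299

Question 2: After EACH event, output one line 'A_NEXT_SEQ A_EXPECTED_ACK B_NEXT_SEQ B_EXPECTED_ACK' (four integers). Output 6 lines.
100 7187 7187 100
100 7187 7187 100
100 7187 7264 100
100 7187 7375 100
299 7187 7375 299
299 7375 7375 299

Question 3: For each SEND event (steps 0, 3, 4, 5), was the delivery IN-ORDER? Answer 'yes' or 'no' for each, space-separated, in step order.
Step 0: SEND seq=7000 -> in-order
Step 3: SEND seq=7264 -> out-of-order
Step 4: SEND seq=100 -> in-order
Step 5: SEND seq=7187 -> in-order

Answer: yes no yes yes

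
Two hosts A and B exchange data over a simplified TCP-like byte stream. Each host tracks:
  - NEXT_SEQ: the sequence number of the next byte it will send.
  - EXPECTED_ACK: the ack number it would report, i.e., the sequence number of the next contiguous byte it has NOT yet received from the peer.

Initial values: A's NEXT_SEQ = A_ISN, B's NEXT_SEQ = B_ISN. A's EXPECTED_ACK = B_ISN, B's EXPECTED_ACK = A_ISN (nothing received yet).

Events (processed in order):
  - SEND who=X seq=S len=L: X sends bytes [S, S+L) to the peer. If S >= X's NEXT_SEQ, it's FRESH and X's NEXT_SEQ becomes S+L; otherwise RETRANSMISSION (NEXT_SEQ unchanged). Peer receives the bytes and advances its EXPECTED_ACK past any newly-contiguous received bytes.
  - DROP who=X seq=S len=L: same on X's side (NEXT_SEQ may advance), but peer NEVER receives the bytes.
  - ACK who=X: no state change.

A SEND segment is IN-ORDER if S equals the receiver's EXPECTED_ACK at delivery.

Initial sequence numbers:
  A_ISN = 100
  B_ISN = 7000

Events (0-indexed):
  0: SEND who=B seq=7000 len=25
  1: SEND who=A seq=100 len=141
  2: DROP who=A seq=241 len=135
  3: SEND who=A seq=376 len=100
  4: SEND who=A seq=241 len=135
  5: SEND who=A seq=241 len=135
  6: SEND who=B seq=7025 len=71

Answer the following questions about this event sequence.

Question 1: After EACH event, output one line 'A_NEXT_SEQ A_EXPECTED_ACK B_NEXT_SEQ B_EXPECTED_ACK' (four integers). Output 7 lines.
100 7025 7025 100
241 7025 7025 241
376 7025 7025 241
476 7025 7025 241
476 7025 7025 476
476 7025 7025 476
476 7096 7096 476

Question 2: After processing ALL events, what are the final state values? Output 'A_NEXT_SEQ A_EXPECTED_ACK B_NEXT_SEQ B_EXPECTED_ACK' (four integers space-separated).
After event 0: A_seq=100 A_ack=7025 B_seq=7025 B_ack=100
After event 1: A_seq=241 A_ack=7025 B_seq=7025 B_ack=241
After event 2: A_seq=376 A_ack=7025 B_seq=7025 B_ack=241
After event 3: A_seq=476 A_ack=7025 B_seq=7025 B_ack=241
After event 4: A_seq=476 A_ack=7025 B_seq=7025 B_ack=476
After event 5: A_seq=476 A_ack=7025 B_seq=7025 B_ack=476
After event 6: A_seq=476 A_ack=7096 B_seq=7096 B_ack=476

Answer: 476 7096 7096 476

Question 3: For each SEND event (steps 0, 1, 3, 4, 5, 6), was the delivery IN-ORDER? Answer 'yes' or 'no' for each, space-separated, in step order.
Answer: yes yes no yes no yes

Derivation:
Step 0: SEND seq=7000 -> in-order
Step 1: SEND seq=100 -> in-order
Step 3: SEND seq=376 -> out-of-order
Step 4: SEND seq=241 -> in-order
Step 5: SEND seq=241 -> out-of-order
Step 6: SEND seq=7025 -> in-order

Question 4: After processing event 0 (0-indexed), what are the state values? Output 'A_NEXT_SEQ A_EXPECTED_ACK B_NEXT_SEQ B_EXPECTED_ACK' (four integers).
After event 0: A_seq=100 A_ack=7025 B_seq=7025 B_ack=100

100 7025 7025 100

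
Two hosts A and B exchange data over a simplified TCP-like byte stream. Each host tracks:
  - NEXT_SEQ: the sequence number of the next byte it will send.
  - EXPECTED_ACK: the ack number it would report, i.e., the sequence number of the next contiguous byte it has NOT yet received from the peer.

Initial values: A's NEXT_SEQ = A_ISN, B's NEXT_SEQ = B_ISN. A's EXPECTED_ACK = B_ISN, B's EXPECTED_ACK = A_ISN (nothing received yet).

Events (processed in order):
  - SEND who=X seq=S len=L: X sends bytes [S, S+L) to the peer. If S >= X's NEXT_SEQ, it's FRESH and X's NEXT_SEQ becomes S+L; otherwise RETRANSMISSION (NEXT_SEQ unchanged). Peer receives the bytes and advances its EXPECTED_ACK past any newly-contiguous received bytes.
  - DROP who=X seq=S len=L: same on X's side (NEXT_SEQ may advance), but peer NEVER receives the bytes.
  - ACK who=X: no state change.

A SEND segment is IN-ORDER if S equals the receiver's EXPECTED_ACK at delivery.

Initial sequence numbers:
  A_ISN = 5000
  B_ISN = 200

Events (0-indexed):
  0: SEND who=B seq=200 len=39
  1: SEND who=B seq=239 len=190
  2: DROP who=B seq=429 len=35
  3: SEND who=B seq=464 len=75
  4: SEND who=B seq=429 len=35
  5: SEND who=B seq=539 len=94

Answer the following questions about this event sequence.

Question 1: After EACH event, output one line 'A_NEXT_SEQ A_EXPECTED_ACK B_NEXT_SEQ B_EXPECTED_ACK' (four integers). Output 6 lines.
5000 239 239 5000
5000 429 429 5000
5000 429 464 5000
5000 429 539 5000
5000 539 539 5000
5000 633 633 5000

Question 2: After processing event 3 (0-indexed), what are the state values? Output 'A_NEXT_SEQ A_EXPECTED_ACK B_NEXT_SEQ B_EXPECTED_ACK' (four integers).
After event 0: A_seq=5000 A_ack=239 B_seq=239 B_ack=5000
After event 1: A_seq=5000 A_ack=429 B_seq=429 B_ack=5000
After event 2: A_seq=5000 A_ack=429 B_seq=464 B_ack=5000
After event 3: A_seq=5000 A_ack=429 B_seq=539 B_ack=5000

5000 429 539 5000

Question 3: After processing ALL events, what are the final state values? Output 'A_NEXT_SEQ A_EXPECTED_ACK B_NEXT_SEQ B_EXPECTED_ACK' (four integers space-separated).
After event 0: A_seq=5000 A_ack=239 B_seq=239 B_ack=5000
After event 1: A_seq=5000 A_ack=429 B_seq=429 B_ack=5000
After event 2: A_seq=5000 A_ack=429 B_seq=464 B_ack=5000
After event 3: A_seq=5000 A_ack=429 B_seq=539 B_ack=5000
After event 4: A_seq=5000 A_ack=539 B_seq=539 B_ack=5000
After event 5: A_seq=5000 A_ack=633 B_seq=633 B_ack=5000

Answer: 5000 633 633 5000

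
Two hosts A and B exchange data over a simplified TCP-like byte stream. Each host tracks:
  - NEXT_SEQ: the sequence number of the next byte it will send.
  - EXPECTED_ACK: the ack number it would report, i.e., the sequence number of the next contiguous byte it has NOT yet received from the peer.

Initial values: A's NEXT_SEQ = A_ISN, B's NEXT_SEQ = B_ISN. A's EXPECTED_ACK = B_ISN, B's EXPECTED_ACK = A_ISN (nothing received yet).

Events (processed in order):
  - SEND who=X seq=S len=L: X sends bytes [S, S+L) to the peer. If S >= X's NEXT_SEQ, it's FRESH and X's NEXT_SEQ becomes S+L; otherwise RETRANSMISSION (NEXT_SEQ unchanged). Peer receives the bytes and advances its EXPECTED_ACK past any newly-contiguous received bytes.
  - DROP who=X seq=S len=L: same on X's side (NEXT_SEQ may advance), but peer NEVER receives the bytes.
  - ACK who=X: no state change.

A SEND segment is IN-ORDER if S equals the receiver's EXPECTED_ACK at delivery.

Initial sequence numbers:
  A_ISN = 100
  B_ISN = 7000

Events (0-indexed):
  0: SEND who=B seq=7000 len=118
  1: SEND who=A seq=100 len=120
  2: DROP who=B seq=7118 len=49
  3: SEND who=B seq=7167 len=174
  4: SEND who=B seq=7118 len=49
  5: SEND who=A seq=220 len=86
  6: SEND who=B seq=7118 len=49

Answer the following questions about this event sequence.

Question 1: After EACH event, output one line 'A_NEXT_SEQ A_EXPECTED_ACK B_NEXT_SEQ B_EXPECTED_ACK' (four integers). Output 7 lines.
100 7118 7118 100
220 7118 7118 220
220 7118 7167 220
220 7118 7341 220
220 7341 7341 220
306 7341 7341 306
306 7341 7341 306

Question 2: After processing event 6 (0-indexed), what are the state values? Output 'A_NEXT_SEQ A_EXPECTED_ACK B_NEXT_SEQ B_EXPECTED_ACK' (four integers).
After event 0: A_seq=100 A_ack=7118 B_seq=7118 B_ack=100
After event 1: A_seq=220 A_ack=7118 B_seq=7118 B_ack=220
After event 2: A_seq=220 A_ack=7118 B_seq=7167 B_ack=220
After event 3: A_seq=220 A_ack=7118 B_seq=7341 B_ack=220
After event 4: A_seq=220 A_ack=7341 B_seq=7341 B_ack=220
After event 5: A_seq=306 A_ack=7341 B_seq=7341 B_ack=306
After event 6: A_seq=306 A_ack=7341 B_seq=7341 B_ack=306

306 7341 7341 306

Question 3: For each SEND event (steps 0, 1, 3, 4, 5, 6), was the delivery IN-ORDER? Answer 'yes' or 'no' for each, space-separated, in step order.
Step 0: SEND seq=7000 -> in-order
Step 1: SEND seq=100 -> in-order
Step 3: SEND seq=7167 -> out-of-order
Step 4: SEND seq=7118 -> in-order
Step 5: SEND seq=220 -> in-order
Step 6: SEND seq=7118 -> out-of-order

Answer: yes yes no yes yes no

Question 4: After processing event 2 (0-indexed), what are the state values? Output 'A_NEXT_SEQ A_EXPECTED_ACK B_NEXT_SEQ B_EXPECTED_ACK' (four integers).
After event 0: A_seq=100 A_ack=7118 B_seq=7118 B_ack=100
After event 1: A_seq=220 A_ack=7118 B_seq=7118 B_ack=220
After event 2: A_seq=220 A_ack=7118 B_seq=7167 B_ack=220

220 7118 7167 220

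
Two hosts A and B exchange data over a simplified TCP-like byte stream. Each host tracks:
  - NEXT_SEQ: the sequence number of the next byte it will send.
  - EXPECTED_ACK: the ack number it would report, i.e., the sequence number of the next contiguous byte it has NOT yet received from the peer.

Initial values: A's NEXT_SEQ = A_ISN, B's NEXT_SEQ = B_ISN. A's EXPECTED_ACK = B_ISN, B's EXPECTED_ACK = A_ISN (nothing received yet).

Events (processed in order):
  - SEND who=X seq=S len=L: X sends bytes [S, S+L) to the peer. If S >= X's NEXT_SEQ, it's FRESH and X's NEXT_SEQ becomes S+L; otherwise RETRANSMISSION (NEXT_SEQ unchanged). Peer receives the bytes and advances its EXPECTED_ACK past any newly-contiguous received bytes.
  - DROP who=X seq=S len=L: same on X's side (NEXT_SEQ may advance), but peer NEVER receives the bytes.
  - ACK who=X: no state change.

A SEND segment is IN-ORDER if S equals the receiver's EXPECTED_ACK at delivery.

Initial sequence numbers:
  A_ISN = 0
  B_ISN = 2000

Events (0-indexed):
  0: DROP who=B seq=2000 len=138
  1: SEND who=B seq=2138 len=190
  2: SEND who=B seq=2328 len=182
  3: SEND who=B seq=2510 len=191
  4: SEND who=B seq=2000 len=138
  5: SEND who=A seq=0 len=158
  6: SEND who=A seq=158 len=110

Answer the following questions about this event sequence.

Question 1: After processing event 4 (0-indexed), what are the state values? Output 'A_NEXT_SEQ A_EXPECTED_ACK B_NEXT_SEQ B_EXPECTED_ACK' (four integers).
After event 0: A_seq=0 A_ack=2000 B_seq=2138 B_ack=0
After event 1: A_seq=0 A_ack=2000 B_seq=2328 B_ack=0
After event 2: A_seq=0 A_ack=2000 B_seq=2510 B_ack=0
After event 3: A_seq=0 A_ack=2000 B_seq=2701 B_ack=0
After event 4: A_seq=0 A_ack=2701 B_seq=2701 B_ack=0

0 2701 2701 0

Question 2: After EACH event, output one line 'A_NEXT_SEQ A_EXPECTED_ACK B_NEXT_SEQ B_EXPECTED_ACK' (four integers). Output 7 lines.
0 2000 2138 0
0 2000 2328 0
0 2000 2510 0
0 2000 2701 0
0 2701 2701 0
158 2701 2701 158
268 2701 2701 268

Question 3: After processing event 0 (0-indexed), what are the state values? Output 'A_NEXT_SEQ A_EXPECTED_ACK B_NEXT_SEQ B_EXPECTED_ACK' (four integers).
After event 0: A_seq=0 A_ack=2000 B_seq=2138 B_ack=0

0 2000 2138 0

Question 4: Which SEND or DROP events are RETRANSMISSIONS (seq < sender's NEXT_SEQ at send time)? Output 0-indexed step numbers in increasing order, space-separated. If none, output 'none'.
Answer: 4

Derivation:
Step 0: DROP seq=2000 -> fresh
Step 1: SEND seq=2138 -> fresh
Step 2: SEND seq=2328 -> fresh
Step 3: SEND seq=2510 -> fresh
Step 4: SEND seq=2000 -> retransmit
Step 5: SEND seq=0 -> fresh
Step 6: SEND seq=158 -> fresh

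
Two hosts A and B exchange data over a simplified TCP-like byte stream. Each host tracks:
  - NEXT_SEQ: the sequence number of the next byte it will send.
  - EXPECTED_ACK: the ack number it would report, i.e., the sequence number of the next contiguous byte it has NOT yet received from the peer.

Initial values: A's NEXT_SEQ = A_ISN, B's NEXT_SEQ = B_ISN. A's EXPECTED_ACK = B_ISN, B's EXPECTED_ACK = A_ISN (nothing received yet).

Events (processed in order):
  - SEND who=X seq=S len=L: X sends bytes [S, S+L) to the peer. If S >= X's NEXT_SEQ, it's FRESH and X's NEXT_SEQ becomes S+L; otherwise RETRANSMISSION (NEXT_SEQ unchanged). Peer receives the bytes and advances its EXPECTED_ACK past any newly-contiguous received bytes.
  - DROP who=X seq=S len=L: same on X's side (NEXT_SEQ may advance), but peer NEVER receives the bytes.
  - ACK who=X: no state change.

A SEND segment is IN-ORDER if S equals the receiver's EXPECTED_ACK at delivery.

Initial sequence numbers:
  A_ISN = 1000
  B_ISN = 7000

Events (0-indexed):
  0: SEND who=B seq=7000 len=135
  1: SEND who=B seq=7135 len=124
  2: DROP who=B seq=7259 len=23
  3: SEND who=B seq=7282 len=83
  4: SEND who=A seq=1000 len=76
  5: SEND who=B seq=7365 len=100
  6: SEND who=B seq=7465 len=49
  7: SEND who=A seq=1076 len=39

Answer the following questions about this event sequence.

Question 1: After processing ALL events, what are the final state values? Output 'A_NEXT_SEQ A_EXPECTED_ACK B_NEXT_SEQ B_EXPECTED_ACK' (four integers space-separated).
Answer: 1115 7259 7514 1115

Derivation:
After event 0: A_seq=1000 A_ack=7135 B_seq=7135 B_ack=1000
After event 1: A_seq=1000 A_ack=7259 B_seq=7259 B_ack=1000
After event 2: A_seq=1000 A_ack=7259 B_seq=7282 B_ack=1000
After event 3: A_seq=1000 A_ack=7259 B_seq=7365 B_ack=1000
After event 4: A_seq=1076 A_ack=7259 B_seq=7365 B_ack=1076
After event 5: A_seq=1076 A_ack=7259 B_seq=7465 B_ack=1076
After event 6: A_seq=1076 A_ack=7259 B_seq=7514 B_ack=1076
After event 7: A_seq=1115 A_ack=7259 B_seq=7514 B_ack=1115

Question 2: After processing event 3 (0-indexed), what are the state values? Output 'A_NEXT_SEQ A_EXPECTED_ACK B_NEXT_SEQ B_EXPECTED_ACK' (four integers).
After event 0: A_seq=1000 A_ack=7135 B_seq=7135 B_ack=1000
After event 1: A_seq=1000 A_ack=7259 B_seq=7259 B_ack=1000
After event 2: A_seq=1000 A_ack=7259 B_seq=7282 B_ack=1000
After event 3: A_seq=1000 A_ack=7259 B_seq=7365 B_ack=1000

1000 7259 7365 1000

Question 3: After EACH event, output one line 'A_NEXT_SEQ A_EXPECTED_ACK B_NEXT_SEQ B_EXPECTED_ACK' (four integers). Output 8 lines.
1000 7135 7135 1000
1000 7259 7259 1000
1000 7259 7282 1000
1000 7259 7365 1000
1076 7259 7365 1076
1076 7259 7465 1076
1076 7259 7514 1076
1115 7259 7514 1115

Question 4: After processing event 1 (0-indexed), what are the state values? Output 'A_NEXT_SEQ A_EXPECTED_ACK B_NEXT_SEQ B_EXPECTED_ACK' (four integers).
After event 0: A_seq=1000 A_ack=7135 B_seq=7135 B_ack=1000
After event 1: A_seq=1000 A_ack=7259 B_seq=7259 B_ack=1000

1000 7259 7259 1000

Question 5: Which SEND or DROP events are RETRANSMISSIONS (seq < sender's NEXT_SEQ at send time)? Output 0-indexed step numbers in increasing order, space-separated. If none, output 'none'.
Step 0: SEND seq=7000 -> fresh
Step 1: SEND seq=7135 -> fresh
Step 2: DROP seq=7259 -> fresh
Step 3: SEND seq=7282 -> fresh
Step 4: SEND seq=1000 -> fresh
Step 5: SEND seq=7365 -> fresh
Step 6: SEND seq=7465 -> fresh
Step 7: SEND seq=1076 -> fresh

Answer: none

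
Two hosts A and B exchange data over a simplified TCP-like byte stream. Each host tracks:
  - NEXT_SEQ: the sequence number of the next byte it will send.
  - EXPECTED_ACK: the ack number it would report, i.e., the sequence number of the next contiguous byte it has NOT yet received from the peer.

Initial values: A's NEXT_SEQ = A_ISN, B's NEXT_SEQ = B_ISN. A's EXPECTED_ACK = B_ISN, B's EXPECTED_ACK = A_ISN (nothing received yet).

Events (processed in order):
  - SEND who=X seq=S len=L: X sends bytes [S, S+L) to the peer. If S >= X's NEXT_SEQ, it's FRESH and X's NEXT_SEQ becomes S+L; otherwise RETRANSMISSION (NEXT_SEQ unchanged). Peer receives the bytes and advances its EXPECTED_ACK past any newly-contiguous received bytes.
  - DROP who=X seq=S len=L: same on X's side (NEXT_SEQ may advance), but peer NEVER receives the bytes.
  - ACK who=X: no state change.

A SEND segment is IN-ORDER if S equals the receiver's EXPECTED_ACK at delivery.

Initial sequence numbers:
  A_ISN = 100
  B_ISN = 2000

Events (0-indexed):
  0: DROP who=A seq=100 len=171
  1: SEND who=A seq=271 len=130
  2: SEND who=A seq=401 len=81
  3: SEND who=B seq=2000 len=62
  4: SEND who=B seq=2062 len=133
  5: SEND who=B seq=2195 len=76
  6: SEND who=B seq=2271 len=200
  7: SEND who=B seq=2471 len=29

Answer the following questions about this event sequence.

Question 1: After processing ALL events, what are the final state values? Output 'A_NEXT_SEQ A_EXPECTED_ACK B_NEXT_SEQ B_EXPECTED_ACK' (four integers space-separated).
After event 0: A_seq=271 A_ack=2000 B_seq=2000 B_ack=100
After event 1: A_seq=401 A_ack=2000 B_seq=2000 B_ack=100
After event 2: A_seq=482 A_ack=2000 B_seq=2000 B_ack=100
After event 3: A_seq=482 A_ack=2062 B_seq=2062 B_ack=100
After event 4: A_seq=482 A_ack=2195 B_seq=2195 B_ack=100
After event 5: A_seq=482 A_ack=2271 B_seq=2271 B_ack=100
After event 6: A_seq=482 A_ack=2471 B_seq=2471 B_ack=100
After event 7: A_seq=482 A_ack=2500 B_seq=2500 B_ack=100

Answer: 482 2500 2500 100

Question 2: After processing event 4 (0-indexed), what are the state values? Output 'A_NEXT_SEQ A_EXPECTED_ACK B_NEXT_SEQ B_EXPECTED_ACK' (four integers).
After event 0: A_seq=271 A_ack=2000 B_seq=2000 B_ack=100
After event 1: A_seq=401 A_ack=2000 B_seq=2000 B_ack=100
After event 2: A_seq=482 A_ack=2000 B_seq=2000 B_ack=100
After event 3: A_seq=482 A_ack=2062 B_seq=2062 B_ack=100
After event 4: A_seq=482 A_ack=2195 B_seq=2195 B_ack=100

482 2195 2195 100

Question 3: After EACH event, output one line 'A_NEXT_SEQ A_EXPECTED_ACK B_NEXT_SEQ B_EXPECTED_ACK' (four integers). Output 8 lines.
271 2000 2000 100
401 2000 2000 100
482 2000 2000 100
482 2062 2062 100
482 2195 2195 100
482 2271 2271 100
482 2471 2471 100
482 2500 2500 100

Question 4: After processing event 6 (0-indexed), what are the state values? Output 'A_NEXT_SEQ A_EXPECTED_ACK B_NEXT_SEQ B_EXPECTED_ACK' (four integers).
After event 0: A_seq=271 A_ack=2000 B_seq=2000 B_ack=100
After event 1: A_seq=401 A_ack=2000 B_seq=2000 B_ack=100
After event 2: A_seq=482 A_ack=2000 B_seq=2000 B_ack=100
After event 3: A_seq=482 A_ack=2062 B_seq=2062 B_ack=100
After event 4: A_seq=482 A_ack=2195 B_seq=2195 B_ack=100
After event 5: A_seq=482 A_ack=2271 B_seq=2271 B_ack=100
After event 6: A_seq=482 A_ack=2471 B_seq=2471 B_ack=100

482 2471 2471 100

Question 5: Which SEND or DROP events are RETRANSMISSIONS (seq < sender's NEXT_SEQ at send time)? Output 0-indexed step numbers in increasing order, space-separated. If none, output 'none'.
Step 0: DROP seq=100 -> fresh
Step 1: SEND seq=271 -> fresh
Step 2: SEND seq=401 -> fresh
Step 3: SEND seq=2000 -> fresh
Step 4: SEND seq=2062 -> fresh
Step 5: SEND seq=2195 -> fresh
Step 6: SEND seq=2271 -> fresh
Step 7: SEND seq=2471 -> fresh

Answer: none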